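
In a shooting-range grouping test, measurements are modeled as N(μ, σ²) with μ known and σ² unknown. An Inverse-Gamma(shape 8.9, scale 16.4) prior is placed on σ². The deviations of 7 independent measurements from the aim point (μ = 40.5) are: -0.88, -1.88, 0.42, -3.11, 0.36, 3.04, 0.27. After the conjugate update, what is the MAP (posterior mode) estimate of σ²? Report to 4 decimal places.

With known mean μ and an Inverse-Gamma(α, β) prior on σ², the Normal likelihood is conjugate: posterior is Inv-Gamma(α + n/2, β + Σ(xᵢ−μ)²/2).
Σ(xᵢ−μ)² = (-0.88)² + (-1.88)² + (0.42)² + (-3.11)² + (0.36)² + (3.04)² + (0.27)² = 23.6014.
Posterior: Inv-Gamma(8.9 + 7/2, 16.4 + 23.6014/2) = Inv-Gamma(12.40, 28.20070).
Mode = β/(α+1) = 28.20070/13.40 = 2.1045.

2.1045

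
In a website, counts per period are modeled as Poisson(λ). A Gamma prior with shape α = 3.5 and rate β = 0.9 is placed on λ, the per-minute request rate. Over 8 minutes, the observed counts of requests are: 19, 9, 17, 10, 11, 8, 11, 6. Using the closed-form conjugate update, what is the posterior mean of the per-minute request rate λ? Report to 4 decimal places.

10.6180

With a Gamma(shape α, rate β) prior, the Poisson likelihood is conjugate: the posterior is Gamma(α + ΣXᵢ, β + n).
Sum of counts S = 91 over n = 8 minutes.
Posterior: Gamma(α+S, β+n) = Gamma(3.5+91, 0.9+8) = Gamma(94.5, 8.9).
Posterior mean = α/β = 94.5/8.9 = 10.6180.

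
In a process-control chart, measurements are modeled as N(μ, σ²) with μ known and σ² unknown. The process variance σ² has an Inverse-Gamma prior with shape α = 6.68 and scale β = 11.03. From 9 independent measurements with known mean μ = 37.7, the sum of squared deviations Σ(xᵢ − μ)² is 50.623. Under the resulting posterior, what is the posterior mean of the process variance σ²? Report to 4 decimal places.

3.5699

With known mean μ and an Inverse-Gamma(α, β) prior on σ², the Normal likelihood is conjugate: posterior is Inv-Gamma(α + n/2, β + Σ(xᵢ−μ)²/2).
Posterior: Inv-Gamma(6.68 + 9/2, 11.03 + 50.623/2) = Inv-Gamma(11.18, 36.3415).
E[σ²|data] = β/(α−1) = 36.3415/10.18 = 3.5699.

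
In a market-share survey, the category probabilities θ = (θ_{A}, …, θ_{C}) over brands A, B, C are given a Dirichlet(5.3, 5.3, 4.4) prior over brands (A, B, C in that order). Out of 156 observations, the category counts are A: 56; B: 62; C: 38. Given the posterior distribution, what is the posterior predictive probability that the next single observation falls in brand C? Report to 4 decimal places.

0.2480

The Dirichlet prior is conjugate to the Multinomial likelihood: each posterior αⱼ = prior αⱼ + observed count nⱼ.
Posterior concentration: (61.3, 67.3, 42.4), total = 171.0.
P(next = C | data) = α_{C}/Σα = 0.2480.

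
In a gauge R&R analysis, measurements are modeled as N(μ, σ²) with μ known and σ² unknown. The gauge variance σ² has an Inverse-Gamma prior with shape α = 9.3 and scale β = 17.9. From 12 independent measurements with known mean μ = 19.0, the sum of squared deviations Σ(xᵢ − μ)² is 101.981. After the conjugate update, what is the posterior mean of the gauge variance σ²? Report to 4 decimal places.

With known mean μ and an Inverse-Gamma(α, β) prior on σ², the Normal likelihood is conjugate: posterior is Inv-Gamma(α + n/2, β + Σ(xᵢ−μ)²/2).
Posterior: Inv-Gamma(9.3 + 12/2, 17.9 + 101.981/2) = Inv-Gamma(15.30, 68.8905).
E[σ²|data] = β/(α−1) = 68.8905/14.30 = 4.8175.

4.8175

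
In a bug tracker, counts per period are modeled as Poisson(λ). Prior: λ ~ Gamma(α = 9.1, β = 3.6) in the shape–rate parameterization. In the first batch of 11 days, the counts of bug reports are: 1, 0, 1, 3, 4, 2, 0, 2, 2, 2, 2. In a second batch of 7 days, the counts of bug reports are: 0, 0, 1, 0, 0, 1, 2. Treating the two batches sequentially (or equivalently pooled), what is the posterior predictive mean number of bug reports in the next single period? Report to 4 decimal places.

With a Gamma(shape α, rate β) prior, the Poisson likelihood is conjugate: the posterior is Gamma(α + ΣXᵢ, β + n).
Batch 1: sum of counts S = 19 over n = 11 days.
After batch 1: Gamma(α+S, β+n) = Gamma(9.1+19, 3.6+11) = Gamma(28.1, 14.6).
Batch 2: sum of counts S = 4 over n = 7 days.
After batch 2: Gamma(α+S, β+n) = Gamma(28.1+4, 14.6+7) = Gamma(32.1, 21.6).
The predictive distribution for one future period is NegBinom with mean α/β = 1.4861.

1.4861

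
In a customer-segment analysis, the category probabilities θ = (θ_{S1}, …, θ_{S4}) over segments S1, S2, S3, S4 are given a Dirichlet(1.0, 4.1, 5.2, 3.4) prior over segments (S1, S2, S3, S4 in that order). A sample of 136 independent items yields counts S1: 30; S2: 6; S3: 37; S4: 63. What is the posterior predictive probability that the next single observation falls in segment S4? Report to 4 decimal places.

The Dirichlet prior is conjugate to the Multinomial likelihood: each posterior αⱼ = prior αⱼ + observed count nⱼ.
Posterior concentration: (31.0, 10.1, 42.2, 66.4), total = 149.7.
P(next = S4 | data) = α_{S4}/Σα = 0.4436.

0.4436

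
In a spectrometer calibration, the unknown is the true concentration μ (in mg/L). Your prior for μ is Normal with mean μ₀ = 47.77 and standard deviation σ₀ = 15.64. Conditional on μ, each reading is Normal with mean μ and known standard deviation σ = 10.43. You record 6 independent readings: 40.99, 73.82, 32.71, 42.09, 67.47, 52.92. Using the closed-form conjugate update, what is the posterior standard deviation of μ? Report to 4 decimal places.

4.1085

For Normal data with known variance σ², a Normal(μ₀, σ₀²) prior on μ is conjugate. Posterior precision = 1/σ₀² + n/σ²; posterior mean is the precision-weighted average of μ₀ and x̄.
σ₀² = 15.64² = 244.6096, σ² = 10.43² = 108.7849; σ² + n·σ₀² = 108.7849 + 6·244.6096 = 1576.4425.
Posterior precision = 1/σ₀² + n/σ² = 1/244.6096 + 6/108.7849 = (σ² + n·σ₀²)/(σ₀²σ²) = 1576.4425/(244.6096·108.7849); posterior variance σₙ² = σ₀²σ²/(σ² + n·σ₀²) = 244.6096·108.7849/1576.4425 = 16.879671.
Posterior SD = √σₙ² = √(244.6096·108.7849/1576.4425) = 4.1085.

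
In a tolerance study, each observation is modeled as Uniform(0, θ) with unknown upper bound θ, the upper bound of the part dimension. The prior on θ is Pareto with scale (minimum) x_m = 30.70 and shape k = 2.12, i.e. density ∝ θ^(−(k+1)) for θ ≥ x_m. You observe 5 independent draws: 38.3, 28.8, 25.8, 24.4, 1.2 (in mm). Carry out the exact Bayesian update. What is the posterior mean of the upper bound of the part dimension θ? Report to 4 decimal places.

A Pareto(scale x_m, shape k) prior on the upper bound θ of Uniform(0, θ) is conjugate: posterior is Pareto(max(x_m, max xᵢ), k + n).
Sample maximum = 38.3; prior scale x_m = 30.70 → posterior scale = max = 38.30.
Posterior shape = 2.12 + 5 = 7.12.
E[θ|data] = k·x_m/(k−1) = 7.12·38.30/6.12 = 44.5582.

44.5582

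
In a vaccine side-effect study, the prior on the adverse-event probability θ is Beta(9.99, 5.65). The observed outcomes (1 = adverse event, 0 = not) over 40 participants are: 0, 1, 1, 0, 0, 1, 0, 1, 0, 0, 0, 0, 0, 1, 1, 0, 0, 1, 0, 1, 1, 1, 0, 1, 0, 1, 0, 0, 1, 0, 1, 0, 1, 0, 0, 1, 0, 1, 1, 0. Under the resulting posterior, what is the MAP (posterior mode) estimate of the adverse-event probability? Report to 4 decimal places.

0.5032

The Beta prior is conjugate to a Binomial/Bernoulli likelihood; the update adds successes to α and failures to β.
Posterior: Beta(α+k, β+n−k) = Beta(9.99+18, 5.65+22) = Beta(27.99, 27.65).
Mode of Beta(a,b) for a,b>1 is (a−1)/(a+b−2) = 26.99/53.64 = 0.5032.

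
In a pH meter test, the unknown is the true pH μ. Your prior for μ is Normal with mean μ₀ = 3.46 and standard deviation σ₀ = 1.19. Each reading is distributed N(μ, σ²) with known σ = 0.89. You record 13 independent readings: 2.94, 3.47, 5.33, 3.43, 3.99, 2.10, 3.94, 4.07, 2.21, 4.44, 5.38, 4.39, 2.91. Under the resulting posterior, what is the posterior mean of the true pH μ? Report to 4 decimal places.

3.7270

For Normal data with known variance σ², a Normal(μ₀, σ₀²) prior on μ is conjugate. Posterior precision = 1/σ₀² + n/σ²; posterior mean is the precision-weighted average of μ₀ and x̄.
Σxᵢ = 2.94 + 3.47 + 5.33 + 3.43 + 3.99 + 2.10 + 3.94 + 4.07 + 2.21 + 4.44 + 5.38 + 4.39 + 2.91 = 48.6, so n·x̄ = 48.6.
σ₀² = 1.19² = 1.4161, σ² = 0.89² = 0.7921; σ² + n·σ₀² = 0.7921 + 13·1.4161 = 19.2014.
Posterior mean = (μ₀/σ₀² + n·x̄/σ²)/(1/σ₀² + n/σ²) = (σ²·μ₀ + σ₀²·n·x̄)/(σ² + n·σ₀²) = (0.7921·3.46 + 1.4161·48.6)/19.2014 = 71.563126/19.2014 = 3.7270.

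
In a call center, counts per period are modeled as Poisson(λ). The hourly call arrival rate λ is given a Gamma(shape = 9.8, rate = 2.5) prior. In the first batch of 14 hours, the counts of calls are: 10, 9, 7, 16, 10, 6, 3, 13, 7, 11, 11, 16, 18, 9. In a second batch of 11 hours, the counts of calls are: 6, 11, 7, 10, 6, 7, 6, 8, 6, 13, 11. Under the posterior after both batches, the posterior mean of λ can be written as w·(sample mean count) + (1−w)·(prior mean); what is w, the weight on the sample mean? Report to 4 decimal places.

With a Gamma(shape α, rate β) prior, the Poisson likelihood is conjugate: the posterior is Gamma(α + ΣXᵢ, β + n).
Total number of hours: n = 14 + 11 = 25.
Posterior mean = (α₀+S)/(β₀+n) = [n/(β₀+n)]·(S/n) + [β₀/(β₀+n)]·(α₀/β₀), so only n and β₀ enter the weight.
Weight on data w = n/(β₀+n) = 25/(2.5+25) = 25/27.5 = 0.9091.

0.9091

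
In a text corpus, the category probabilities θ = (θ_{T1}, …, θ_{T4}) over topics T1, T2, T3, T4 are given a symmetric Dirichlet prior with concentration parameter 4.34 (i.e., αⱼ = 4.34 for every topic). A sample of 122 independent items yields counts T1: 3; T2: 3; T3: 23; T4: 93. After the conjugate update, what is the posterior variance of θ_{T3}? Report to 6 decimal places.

0.001124

The Dirichlet prior is conjugate to the Multinomial likelihood: each posterior αⱼ = prior αⱼ + observed count nⱼ.
Posterior concentration: (7.34, 7.34, 27.34, 97.34), total = 139.36.
Var[θ_j] = α_j(Σα−α_j)/((Σα)²(Σα+1)) = 27.34·112.02/(139.36²·140.36) = 0.001124.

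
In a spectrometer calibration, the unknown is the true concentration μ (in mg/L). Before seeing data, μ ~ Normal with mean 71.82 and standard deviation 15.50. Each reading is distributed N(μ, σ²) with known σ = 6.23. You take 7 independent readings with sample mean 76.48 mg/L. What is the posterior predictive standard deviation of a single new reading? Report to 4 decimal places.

6.6508

For Normal data with known variance σ², a Normal(μ₀, σ₀²) prior on μ is conjugate. Posterior precision = 1/σ₀² + n/σ²; posterior mean is the precision-weighted average of μ₀ and x̄.
σ₀² = 15.50² = 240.25, σ² = 6.23² = 38.8129; σ² + n·σ₀² = 38.8129 + 7·240.25 = 1720.5629.
Posterior precision = 1/σ₀² + n/σ² = 1/240.25 + 7/38.8129 = (σ² + n·σ₀²)/(σ₀²σ²) = 1720.5629/(240.25·38.8129); posterior variance σₙ² = σ₀²σ²/(σ² + n·σ₀²) = 240.25·38.8129/1720.5629 = 5.419621.
Predictive variance for one new observation = σₙ² + σ² = 240.25·38.8129/1720.5629 + 38.8129 = σ²·(σ₀² + 1720.5629)/1720.5629 = 38.8129·1960.8129/1720.5629 = 44.232521; SD = √(38.8129·1960.8129/1720.5629) = 6.6508.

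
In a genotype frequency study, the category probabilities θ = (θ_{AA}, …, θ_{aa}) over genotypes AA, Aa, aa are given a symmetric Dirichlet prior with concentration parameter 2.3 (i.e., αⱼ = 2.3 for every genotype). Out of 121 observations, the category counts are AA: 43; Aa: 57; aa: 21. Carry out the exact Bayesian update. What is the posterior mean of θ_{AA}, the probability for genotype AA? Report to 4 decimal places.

0.3542

The Dirichlet prior is conjugate to the Multinomial likelihood: each posterior αⱼ = prior αⱼ + observed count nⱼ.
Posterior concentration: (45.3, 59.3, 23.3), total = 127.9.
E[θ_{AA}|data] = α_{AA}/Σα = 45.3/127.9 = 0.3542.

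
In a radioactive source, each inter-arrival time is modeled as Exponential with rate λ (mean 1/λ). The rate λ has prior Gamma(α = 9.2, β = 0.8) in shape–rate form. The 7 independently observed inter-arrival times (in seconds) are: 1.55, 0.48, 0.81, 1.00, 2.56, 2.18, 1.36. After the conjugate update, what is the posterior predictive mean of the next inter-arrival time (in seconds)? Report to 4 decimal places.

0.7066

With a Gamma(shape α, rate β) prior on the exponential rate λ, the posterior after n observations with total T = Σxᵢ is Gamma(α+n, β+T).
Sum of observations T = 9.94 seconds; n = 7.
Posterior: Gamma(9.2+7, 0.8+9.94) = Gamma(16.2, 10.74).
The predictive distribution for the next observation is Lomax; its mean is β/(α−1) = 10.74/15.2 = 0.7066.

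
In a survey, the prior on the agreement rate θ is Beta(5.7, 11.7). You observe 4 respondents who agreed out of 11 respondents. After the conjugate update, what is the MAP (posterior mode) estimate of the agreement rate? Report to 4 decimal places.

The Beta prior is conjugate to a Binomial/Bernoulli likelihood; the update adds successes to α and failures to β.
Posterior: Beta(α+k, β+n−k) = Beta(5.7+4, 11.7+7) = Beta(9.7, 18.7).
Mode of Beta(a,b) for a,b>1 is (a−1)/(a+b−2) = 8.7/26.4 = 0.3295.

0.3295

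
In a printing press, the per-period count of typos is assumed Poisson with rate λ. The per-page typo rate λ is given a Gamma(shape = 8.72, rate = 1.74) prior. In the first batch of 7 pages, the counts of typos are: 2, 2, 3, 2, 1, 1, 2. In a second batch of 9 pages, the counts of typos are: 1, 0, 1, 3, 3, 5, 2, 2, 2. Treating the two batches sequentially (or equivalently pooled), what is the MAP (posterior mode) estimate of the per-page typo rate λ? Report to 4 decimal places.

With a Gamma(shape α, rate β) prior, the Poisson likelihood is conjugate: the posterior is Gamma(α + ΣXᵢ, β + n).
Batch 1: sum of counts S = 13 over n = 7 pages.
After batch 1: Gamma(α+S, β+n) = Gamma(8.72+13, 1.74+7) = Gamma(21.72, 8.74).
Batch 2: sum of counts S = 19 over n = 9 pages.
After batch 2: Gamma(α+S, β+n) = Gamma(21.72+19, 8.74+9) = Gamma(40.72, 17.74).
Mode of Gamma(α,β) for α≥1 is (α−1)/β = 39.72/17.74 = 2.2390.

2.2390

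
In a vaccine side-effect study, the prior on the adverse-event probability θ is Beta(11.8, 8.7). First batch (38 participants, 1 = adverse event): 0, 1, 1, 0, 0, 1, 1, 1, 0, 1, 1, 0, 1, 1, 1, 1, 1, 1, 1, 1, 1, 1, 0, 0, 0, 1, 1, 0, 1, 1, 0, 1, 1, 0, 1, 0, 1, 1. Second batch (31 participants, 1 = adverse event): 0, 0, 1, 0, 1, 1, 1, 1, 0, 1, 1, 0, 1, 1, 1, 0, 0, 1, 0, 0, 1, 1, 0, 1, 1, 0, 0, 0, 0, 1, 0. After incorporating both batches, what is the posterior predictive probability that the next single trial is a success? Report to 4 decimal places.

0.6011

The Beta prior is conjugate to a Binomial/Bernoulli likelihood; the update adds successes to α and failures to β.
After batch 1: Beta(11.8+26, 8.7+12) = Beta(37.8, 20.7).
After batch 2: Beta(37.8+16, 20.7+15) = Beta(53.8, 35.7).
For a single future Bernoulli trial, P(success | data) = α/(α+β) = 0.6011.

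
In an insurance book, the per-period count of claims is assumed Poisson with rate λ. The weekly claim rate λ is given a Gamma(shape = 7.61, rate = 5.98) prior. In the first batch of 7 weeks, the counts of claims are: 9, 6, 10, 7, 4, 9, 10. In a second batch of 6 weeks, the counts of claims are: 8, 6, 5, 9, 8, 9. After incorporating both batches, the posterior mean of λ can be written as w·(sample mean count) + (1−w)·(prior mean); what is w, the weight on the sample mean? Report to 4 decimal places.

With a Gamma(shape α, rate β) prior, the Poisson likelihood is conjugate: the posterior is Gamma(α + ΣXᵢ, β + n).
Total number of weeks: n = 7 + 6 = 13.
Posterior mean = (α₀+S)/(β₀+n) = [n/(β₀+n)]·(S/n) + [β₀/(β₀+n)]·(α₀/β₀), so only n and β₀ enter the weight.
Weight on data w = n/(β₀+n) = 13/(5.98+13) = 13/18.98 = 0.6849.

0.6849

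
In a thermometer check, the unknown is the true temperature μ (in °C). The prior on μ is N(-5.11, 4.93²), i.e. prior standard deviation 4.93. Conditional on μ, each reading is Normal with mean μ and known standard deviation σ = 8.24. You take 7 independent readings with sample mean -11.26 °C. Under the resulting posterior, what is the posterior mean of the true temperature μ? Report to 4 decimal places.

-9.5057

For Normal data with known variance σ², a Normal(μ₀, σ₀²) prior on μ is conjugate. Posterior precision = 1/σ₀² + n/σ²; posterior mean is the precision-weighted average of μ₀ and x̄.
n·x̄ = 7·(-11.26) = -78.82.
σ₀² = 4.93² = 24.3049, σ² = 8.24² = 67.8976; σ² + n·σ₀² = 67.8976 + 7·24.3049 = 238.0319.
Posterior mean = (μ₀/σ₀² + n·x̄/σ²)/(1/σ₀² + n/σ²) = (σ²·μ₀ + σ₀²·n·x̄)/(σ² + n·σ₀²) = (67.8976·(-5.11) + 24.3049·(-78.82))/238.0319 = -2262.668954/238.0319 = -9.5057.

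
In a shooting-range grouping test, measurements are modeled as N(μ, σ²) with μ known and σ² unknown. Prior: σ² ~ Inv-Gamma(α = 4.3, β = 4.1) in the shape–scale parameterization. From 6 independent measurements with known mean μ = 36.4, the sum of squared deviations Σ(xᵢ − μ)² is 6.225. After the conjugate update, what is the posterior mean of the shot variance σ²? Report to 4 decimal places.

With known mean μ and an Inverse-Gamma(α, β) prior on σ², the Normal likelihood is conjugate: posterior is Inv-Gamma(α + n/2, β + Σ(xᵢ−μ)²/2).
Posterior: Inv-Gamma(4.3 + 6/2, 4.1 + 6.225/2) = Inv-Gamma(7.30, 7.2125).
E[σ²|data] = β/(α−1) = 7.2125/6.30 = 1.1448.

1.1448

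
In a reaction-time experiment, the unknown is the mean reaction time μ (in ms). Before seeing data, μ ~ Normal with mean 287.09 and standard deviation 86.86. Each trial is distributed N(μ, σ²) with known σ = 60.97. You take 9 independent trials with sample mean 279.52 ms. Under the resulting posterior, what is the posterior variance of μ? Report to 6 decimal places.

For Normal data with known variance σ², a Normal(μ₀, σ₀²) prior on μ is conjugate. Posterior precision = 1/σ₀² + n/σ²; posterior mean is the precision-weighted average of μ₀ and x̄.
σ₀² = 86.86² = 7544.6596, σ² = 60.97² = 3717.3409; σ² + n·σ₀² = 3717.3409 + 9·7544.6596 = 71619.2773.
Posterior precision = 1/σ₀² + n/σ² = 1/7544.6596 + 9/3717.3409 = (σ² + n·σ₀²)/(σ₀²σ²) = 71619.2773/(7544.6596·3717.3409); posterior variance σₙ² = σ₀²σ²/(σ² + n·σ₀²) = 7544.6596·3717.3409/71619.2773 = 391.599479.

391.599479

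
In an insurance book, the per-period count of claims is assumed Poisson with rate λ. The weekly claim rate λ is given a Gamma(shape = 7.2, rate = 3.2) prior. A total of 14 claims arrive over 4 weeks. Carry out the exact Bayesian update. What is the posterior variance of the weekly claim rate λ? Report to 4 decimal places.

With a Gamma(shape α, rate β) prior, the Poisson likelihood is conjugate: the posterior is Gamma(α + ΣXᵢ, β + n).
Posterior: Gamma(α+S, β+n) = Gamma(7.2+14, 3.2+4) = Gamma(21.2, 7.2).
Var = α/β² = 21.2/7.2² = 0.4090.

0.4090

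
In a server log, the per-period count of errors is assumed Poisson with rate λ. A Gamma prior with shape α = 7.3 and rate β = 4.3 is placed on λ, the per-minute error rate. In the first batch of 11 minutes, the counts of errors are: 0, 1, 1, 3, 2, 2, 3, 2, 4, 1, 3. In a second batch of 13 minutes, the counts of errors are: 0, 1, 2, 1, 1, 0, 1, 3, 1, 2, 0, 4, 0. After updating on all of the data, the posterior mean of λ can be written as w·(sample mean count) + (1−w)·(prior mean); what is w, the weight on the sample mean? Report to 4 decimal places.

With a Gamma(shape α, rate β) prior, the Poisson likelihood is conjugate: the posterior is Gamma(α + ΣXᵢ, β + n).
Total number of minutes: n = 11 + 13 = 24.
Posterior mean = (α₀+S)/(β₀+n) = [n/(β₀+n)]·(S/n) + [β₀/(β₀+n)]·(α₀/β₀), so only n and β₀ enter the weight.
Weight on data w = n/(β₀+n) = 24/(4.3+24) = 24/28.3 = 0.8481.

0.8481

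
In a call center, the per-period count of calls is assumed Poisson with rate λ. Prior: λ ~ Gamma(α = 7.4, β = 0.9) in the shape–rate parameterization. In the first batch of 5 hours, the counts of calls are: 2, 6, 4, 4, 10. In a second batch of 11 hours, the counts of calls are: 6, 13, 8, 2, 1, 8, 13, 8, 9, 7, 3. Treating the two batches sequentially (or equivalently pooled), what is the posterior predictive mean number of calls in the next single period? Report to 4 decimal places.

6.5917

With a Gamma(shape α, rate β) prior, the Poisson likelihood is conjugate: the posterior is Gamma(α + ΣXᵢ, β + n).
Batch 1: sum of counts S = 26 over n = 5 hours.
After batch 1: Gamma(α+S, β+n) = Gamma(7.4+26, 0.9+5) = Gamma(33.4, 5.9).
Batch 2: sum of counts S = 78 over n = 11 hours.
After batch 2: Gamma(α+S, β+n) = Gamma(33.4+78, 5.9+11) = Gamma(111.4, 16.9).
The predictive distribution for one future period is NegBinom with mean α/β = 6.5917.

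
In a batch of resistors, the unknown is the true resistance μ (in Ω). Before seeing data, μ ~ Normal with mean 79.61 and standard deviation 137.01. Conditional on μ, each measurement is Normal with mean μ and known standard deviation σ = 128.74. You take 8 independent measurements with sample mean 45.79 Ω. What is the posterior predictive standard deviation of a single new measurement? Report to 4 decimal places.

For Normal data with known variance σ², a Normal(μ₀, σ₀²) prior on μ is conjugate. Posterior precision = 1/σ₀² + n/σ²; posterior mean is the precision-weighted average of μ₀ and x̄.
σ₀² = 137.01² = 18771.7401, σ² = 128.74² = 16573.9876; σ² + n·σ₀² = 16573.9876 + 8·18771.7401 = 166747.9084.
Posterior precision = 1/σ₀² + n/σ² = 1/18771.7401 + 8/16573.9876 = (σ² + n·σ₀²)/(σ₀²σ²) = 166747.9084/(18771.7401·16573.9876); posterior variance σₙ² = σ₀²σ²/(σ² + n·σ₀²) = 18771.7401·16573.9876/166747.9084 = 1865.826028.
Predictive variance for one new observation = σₙ² + σ² = 18771.7401·16573.9876/166747.9084 + 16573.9876 = σ²·(σ₀² + 166747.9084)/166747.9084 = 16573.9876·185519.6485/166747.9084 = 18439.813628; SD = √(16573.9876·185519.6485/166747.9084) = 135.7933.

135.7933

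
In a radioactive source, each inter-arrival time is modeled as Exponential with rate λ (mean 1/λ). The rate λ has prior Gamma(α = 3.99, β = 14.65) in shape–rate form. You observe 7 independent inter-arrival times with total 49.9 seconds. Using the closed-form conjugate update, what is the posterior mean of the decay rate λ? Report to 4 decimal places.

0.1703

With a Gamma(shape α, rate β) prior on the exponential rate λ, the posterior after n observations with total T = Σxᵢ is Gamma(α+n, β+T).
Posterior: Gamma(3.99+7, 14.65+49.9) = Gamma(10.99, 64.55).
Posterior mean of λ = α/β = 10.99/64.55 = 0.1703.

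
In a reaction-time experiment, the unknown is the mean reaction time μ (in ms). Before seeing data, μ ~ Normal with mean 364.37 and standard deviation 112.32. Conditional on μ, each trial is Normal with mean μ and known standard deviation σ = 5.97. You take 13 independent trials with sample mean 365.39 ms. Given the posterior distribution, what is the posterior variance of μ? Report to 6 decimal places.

For Normal data with known variance σ², a Normal(μ₀, σ₀²) prior on μ is conjugate. Posterior precision = 1/σ₀² + n/σ²; posterior mean is the precision-weighted average of μ₀ and x̄.
σ₀² = 112.32² = 12615.7824, σ² = 5.97² = 35.6409; σ² + n·σ₀² = 35.6409 + 13·12615.7824 = 164040.8121.
Posterior precision = 1/σ₀² + n/σ² = 1/12615.7824 + 13/35.6409 = (σ² + n·σ₀²)/(σ₀²σ²) = 164040.8121/(12615.7824·35.6409); posterior variance σₙ² = σ₀²σ²/(σ² + n·σ₀²) = 12615.7824·35.6409/164040.8121 = 2.741012.

2.741012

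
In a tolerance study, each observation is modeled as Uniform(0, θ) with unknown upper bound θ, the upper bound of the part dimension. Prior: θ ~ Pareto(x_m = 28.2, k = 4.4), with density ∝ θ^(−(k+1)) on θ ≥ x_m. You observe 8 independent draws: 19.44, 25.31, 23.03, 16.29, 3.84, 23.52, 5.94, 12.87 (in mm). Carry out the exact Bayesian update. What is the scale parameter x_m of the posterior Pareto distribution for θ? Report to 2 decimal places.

A Pareto(scale x_m, shape k) prior on the upper bound θ of Uniform(0, θ) is conjugate: posterior is Pareto(max(x_m, max xᵢ), k + n).
Sample maximum = 25.31; prior scale x_m = 28.2 → posterior scale = max = 28.20.
Posterior shape = 4.4 + 8 = 12.4.
Posterior scale x_m = 28.20.

28.20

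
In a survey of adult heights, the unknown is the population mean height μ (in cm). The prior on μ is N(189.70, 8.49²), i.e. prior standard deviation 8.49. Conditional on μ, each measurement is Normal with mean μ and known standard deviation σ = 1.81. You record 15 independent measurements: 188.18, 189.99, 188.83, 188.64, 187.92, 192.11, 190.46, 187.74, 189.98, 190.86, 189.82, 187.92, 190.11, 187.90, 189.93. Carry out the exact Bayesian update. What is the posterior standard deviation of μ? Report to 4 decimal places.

0.4666

For Normal data with known variance σ², a Normal(μ₀, σ₀²) prior on μ is conjugate. Posterior precision = 1/σ₀² + n/σ²; posterior mean is the precision-weighted average of μ₀ and x̄.
σ₀² = 8.49² = 72.0801, σ² = 1.81² = 3.2761; σ² + n·σ₀² = 3.2761 + 15·72.0801 = 1084.4776.
Posterior precision = 1/σ₀² + n/σ² = 1/72.0801 + 15/3.2761 = (σ² + n·σ₀²)/(σ₀²σ²) = 1084.4776/(72.0801·3.2761); posterior variance σₙ² = σ₀²σ²/(σ² + n·σ₀²) = 72.0801·3.2761/1084.4776 = 0.217747.
Posterior SD = √σₙ² = √(72.0801·3.2761/1084.4776) = 0.4666.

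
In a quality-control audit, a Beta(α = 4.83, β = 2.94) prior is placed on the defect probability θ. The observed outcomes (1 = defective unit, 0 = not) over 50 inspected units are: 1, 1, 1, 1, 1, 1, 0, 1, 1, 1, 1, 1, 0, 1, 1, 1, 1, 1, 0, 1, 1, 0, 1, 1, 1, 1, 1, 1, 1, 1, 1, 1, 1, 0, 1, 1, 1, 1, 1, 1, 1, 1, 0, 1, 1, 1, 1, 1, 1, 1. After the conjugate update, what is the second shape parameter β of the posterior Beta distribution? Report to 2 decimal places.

8.94

The Beta prior is conjugate to a Binomial/Bernoulli likelihood; the update adds successes to α and failures to β.
Posterior: Beta(α+k, β+n−k) = Beta(4.83+44, 2.94+6) = Beta(48.83, 8.94).
Posterior β = 8.94.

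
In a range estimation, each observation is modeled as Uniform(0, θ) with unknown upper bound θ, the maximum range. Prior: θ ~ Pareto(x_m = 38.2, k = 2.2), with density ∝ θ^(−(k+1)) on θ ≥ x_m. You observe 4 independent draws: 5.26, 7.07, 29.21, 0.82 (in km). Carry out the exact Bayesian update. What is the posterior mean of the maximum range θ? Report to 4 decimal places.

A Pareto(scale x_m, shape k) prior on the upper bound θ of Uniform(0, θ) is conjugate: posterior is Pareto(max(x_m, max xᵢ), k + n).
Sample maximum = 29.21; prior scale x_m = 38.2 → posterior scale = max = 38.20.
Posterior shape = 2.2 + 4 = 6.2.
E[θ|data] = k·x_m/(k−1) = 6.2·38.20/5.2 = 45.5462.

45.5462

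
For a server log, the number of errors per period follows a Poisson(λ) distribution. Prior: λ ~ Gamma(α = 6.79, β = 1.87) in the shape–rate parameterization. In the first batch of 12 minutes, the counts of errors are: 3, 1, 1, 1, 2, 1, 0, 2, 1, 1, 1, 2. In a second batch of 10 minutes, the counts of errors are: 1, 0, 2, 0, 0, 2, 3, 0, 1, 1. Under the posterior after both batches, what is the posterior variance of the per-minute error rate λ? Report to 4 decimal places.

0.0575

With a Gamma(shape α, rate β) prior, the Poisson likelihood is conjugate: the posterior is Gamma(α + ΣXᵢ, β + n).
Batch 1: sum of counts S = 16 over n = 12 minutes.
After batch 1: Gamma(α+S, β+n) = Gamma(6.79+16, 1.87+12) = Gamma(22.79, 13.87).
Batch 2: sum of counts S = 10 over n = 10 minutes.
After batch 2: Gamma(α+S, β+n) = Gamma(22.79+10, 13.87+10) = Gamma(32.79, 23.87).
Var = α/β² = 32.79/23.87² = 0.0575.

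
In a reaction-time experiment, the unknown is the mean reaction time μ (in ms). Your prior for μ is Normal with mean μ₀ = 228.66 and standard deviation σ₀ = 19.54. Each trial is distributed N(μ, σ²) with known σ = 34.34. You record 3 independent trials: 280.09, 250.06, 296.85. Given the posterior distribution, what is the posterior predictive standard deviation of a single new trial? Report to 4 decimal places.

37.0529

For Normal data with known variance σ², a Normal(μ₀, σ₀²) prior on μ is conjugate. Posterior precision = 1/σ₀² + n/σ²; posterior mean is the precision-weighted average of μ₀ and x̄.
σ₀² = 19.54² = 381.8116, σ² = 34.34² = 1179.2356; σ² + n·σ₀² = 1179.2356 + 3·381.8116 = 2324.6704.
Posterior precision = 1/σ₀² + n/σ² = 1/381.8116 + 3/1179.2356 = (σ² + n·σ₀²)/(σ₀²σ²) = 2324.6704/(381.8116·1179.2356); posterior variance σₙ² = σ₀²σ²/(σ² + n·σ₀²) = 381.8116·1179.2356/2324.6704 = 193.681578.
Predictive variance for one new observation = σₙ² + σ² = 381.8116·1179.2356/2324.6704 + 1179.2356 = σ²·(σ₀² + 2324.6704)/2324.6704 = 1179.2356·2706.482/2324.6704 = 1372.917178; SD = √(1179.2356·2706.482/2324.6704) = 37.0529.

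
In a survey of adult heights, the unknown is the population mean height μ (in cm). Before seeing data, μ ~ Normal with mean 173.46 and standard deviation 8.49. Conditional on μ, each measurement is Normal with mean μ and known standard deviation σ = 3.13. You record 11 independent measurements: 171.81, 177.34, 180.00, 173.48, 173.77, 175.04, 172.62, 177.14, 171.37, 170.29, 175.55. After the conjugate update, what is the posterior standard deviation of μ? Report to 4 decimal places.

For Normal data with known variance σ², a Normal(μ₀, σ₀²) prior on μ is conjugate. Posterior precision = 1/σ₀² + n/σ²; posterior mean is the precision-weighted average of μ₀ and x̄.
σ₀² = 8.49² = 72.0801, σ² = 3.13² = 9.7969; σ² + n·σ₀² = 9.7969 + 11·72.0801 = 802.678.
Posterior precision = 1/σ₀² + n/σ² = 1/72.0801 + 11/9.7969 = (σ² + n·σ₀²)/(σ₀²σ²) = 802.678/(72.0801·9.7969); posterior variance σₙ² = σ₀²σ²/(σ² + n·σ₀²) = 72.0801·9.7969/802.678 = 0.879757.
Posterior SD = √σₙ² = √(72.0801·9.7969/802.678) = 0.9380.

0.9380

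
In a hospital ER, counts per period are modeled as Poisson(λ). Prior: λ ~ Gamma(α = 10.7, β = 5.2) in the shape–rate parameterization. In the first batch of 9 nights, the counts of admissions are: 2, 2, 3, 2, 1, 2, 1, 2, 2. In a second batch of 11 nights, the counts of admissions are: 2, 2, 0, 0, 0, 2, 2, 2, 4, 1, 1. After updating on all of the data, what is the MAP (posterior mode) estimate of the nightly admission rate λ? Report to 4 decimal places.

With a Gamma(shape α, rate β) prior, the Poisson likelihood is conjugate: the posterior is Gamma(α + ΣXᵢ, β + n).
Batch 1: sum of counts S = 17 over n = 9 nights.
After batch 1: Gamma(α+S, β+n) = Gamma(10.7+17, 5.2+9) = Gamma(27.7, 14.2).
Batch 2: sum of counts S = 16 over n = 11 nights.
After batch 2: Gamma(α+S, β+n) = Gamma(27.7+16, 14.2+11) = Gamma(43.7, 25.2).
Mode of Gamma(α,β) for α≥1 is (α−1)/β = 42.7/25.2 = 1.6944.

1.6944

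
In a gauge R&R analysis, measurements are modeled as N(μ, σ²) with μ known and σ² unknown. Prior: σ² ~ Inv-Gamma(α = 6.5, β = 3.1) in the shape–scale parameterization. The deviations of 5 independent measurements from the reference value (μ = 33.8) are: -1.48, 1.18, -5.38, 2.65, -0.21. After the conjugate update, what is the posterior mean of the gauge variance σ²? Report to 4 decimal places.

2.8621

With known mean μ and an Inverse-Gamma(α, β) prior on σ², the Normal likelihood is conjugate: posterior is Inv-Gamma(α + n/2, β + Σ(xᵢ−μ)²/2).
Σ(xᵢ−μ)² = (-1.48)² + (1.18)² + (-5.38)² + (2.65)² + (-0.21)² = 39.5938.
Posterior: Inv-Gamma(6.5 + 5/2, 3.1 + 39.5938/2) = Inv-Gamma(9.00, 22.89690).
E[σ²|data] = β/(α−1) = 22.89690/8.00 = 2.8621.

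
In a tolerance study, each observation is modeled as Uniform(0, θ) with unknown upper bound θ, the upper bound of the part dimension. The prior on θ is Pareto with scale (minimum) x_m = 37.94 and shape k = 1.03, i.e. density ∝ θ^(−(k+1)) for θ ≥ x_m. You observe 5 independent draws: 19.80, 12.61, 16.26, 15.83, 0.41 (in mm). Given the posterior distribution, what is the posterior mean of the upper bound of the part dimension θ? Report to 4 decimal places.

45.4827

A Pareto(scale x_m, shape k) prior on the upper bound θ of Uniform(0, θ) is conjugate: posterior is Pareto(max(x_m, max xᵢ), k + n).
Sample maximum = 19.80; prior scale x_m = 37.94 → posterior scale = max = 37.94.
Posterior shape = 1.03 + 5 = 6.03.
E[θ|data] = k·x_m/(k−1) = 6.03·37.94/5.03 = 45.4827.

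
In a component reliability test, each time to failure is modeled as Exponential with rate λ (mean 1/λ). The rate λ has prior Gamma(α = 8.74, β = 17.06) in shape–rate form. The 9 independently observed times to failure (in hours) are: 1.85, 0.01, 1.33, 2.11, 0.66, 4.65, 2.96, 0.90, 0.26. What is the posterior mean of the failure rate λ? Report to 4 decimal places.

0.5580

With a Gamma(shape α, rate β) prior on the exponential rate λ, the posterior after n observations with total T = Σxᵢ is Gamma(α+n, β+T).
Sum of observations T = 14.73 hours; n = 9.
Posterior: Gamma(8.74+9, 17.06+14.73) = Gamma(17.74, 31.79).
Posterior mean of λ = α/β = 17.74/31.79 = 0.5580.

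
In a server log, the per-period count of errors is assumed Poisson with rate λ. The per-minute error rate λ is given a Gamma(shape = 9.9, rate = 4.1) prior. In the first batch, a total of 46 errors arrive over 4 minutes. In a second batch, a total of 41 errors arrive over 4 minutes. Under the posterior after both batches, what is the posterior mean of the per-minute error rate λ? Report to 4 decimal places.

With a Gamma(shape α, rate β) prior, the Poisson likelihood is conjugate: the posterior is Gamma(α + ΣXᵢ, β + n).
After batch 1: Gamma(α+S, β+n) = Gamma(9.9+46, 4.1+4) = Gamma(55.9, 8.1).
After batch 2: Gamma(α+S, β+n) = Gamma(55.9+41, 8.1+4) = Gamma(96.9, 12.1).
Posterior mean = α/β = 96.9/12.1 = 8.0083.

8.0083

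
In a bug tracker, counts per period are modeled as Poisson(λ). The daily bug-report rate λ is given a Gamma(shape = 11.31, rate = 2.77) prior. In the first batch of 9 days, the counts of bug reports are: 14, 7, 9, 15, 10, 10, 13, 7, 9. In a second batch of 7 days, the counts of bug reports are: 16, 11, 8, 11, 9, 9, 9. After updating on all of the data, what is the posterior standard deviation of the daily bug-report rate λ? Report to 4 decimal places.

0.7114

With a Gamma(shape α, rate β) prior, the Poisson likelihood is conjugate: the posterior is Gamma(α + ΣXᵢ, β + n).
Batch 1: sum of counts S = 94 over n = 9 days.
After batch 1: Gamma(α+S, β+n) = Gamma(11.31+94, 2.77+9) = Gamma(105.31, 11.77).
Batch 2: sum of counts S = 73 over n = 7 days.
After batch 2: Gamma(α+S, β+n) = Gamma(105.31+73, 11.77+7) = Gamma(178.31, 18.77).
SD = √α/β = √178.31/18.77 = 0.7114.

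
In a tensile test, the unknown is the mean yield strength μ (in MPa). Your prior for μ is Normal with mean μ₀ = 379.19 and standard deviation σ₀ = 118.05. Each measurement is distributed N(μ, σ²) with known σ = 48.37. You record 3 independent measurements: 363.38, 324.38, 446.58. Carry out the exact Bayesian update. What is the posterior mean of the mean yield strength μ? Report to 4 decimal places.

378.1704

For Normal data with known variance σ², a Normal(μ₀, σ₀²) prior on μ is conjugate. Posterior precision = 1/σ₀² + n/σ²; posterior mean is the precision-weighted average of μ₀ and x̄.
Σxᵢ = 363.38 + 324.38 + 446.58 = 1134.34, so n·x̄ = 1134.34.
σ₀² = 118.05² = 13935.8025, σ² = 48.37² = 2339.6569; σ² + n·σ₀² = 2339.6569 + 3·13935.8025 = 44147.0644.
Posterior mean = (μ₀/σ₀² + n·x̄/σ²)/(1/σ₀² + n/σ²) = (σ²·μ₀ + σ₀²·n·x̄)/(σ² + n·σ₀²) = (2339.6569·379.19 + 13935.8025·1134.34)/44147.0644 = 16695112.707761/44147.0644 = 378.1704.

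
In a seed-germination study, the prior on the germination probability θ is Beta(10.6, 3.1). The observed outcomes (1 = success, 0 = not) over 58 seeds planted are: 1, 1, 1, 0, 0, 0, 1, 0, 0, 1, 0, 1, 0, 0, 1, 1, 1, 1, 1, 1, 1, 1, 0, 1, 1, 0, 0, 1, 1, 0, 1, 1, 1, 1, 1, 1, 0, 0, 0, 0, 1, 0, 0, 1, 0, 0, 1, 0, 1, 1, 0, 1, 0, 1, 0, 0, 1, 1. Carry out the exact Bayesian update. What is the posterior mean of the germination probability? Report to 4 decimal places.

0.6081

The Beta prior is conjugate to a Binomial/Bernoulli likelihood; the update adds successes to α and failures to β.
Posterior: Beta(α+k, β+n−k) = Beta(10.6+33, 3.1+25) = Beta(43.6, 28.1).
Posterior mean = α/(α+β) = 43.6/71.7 = 0.6081.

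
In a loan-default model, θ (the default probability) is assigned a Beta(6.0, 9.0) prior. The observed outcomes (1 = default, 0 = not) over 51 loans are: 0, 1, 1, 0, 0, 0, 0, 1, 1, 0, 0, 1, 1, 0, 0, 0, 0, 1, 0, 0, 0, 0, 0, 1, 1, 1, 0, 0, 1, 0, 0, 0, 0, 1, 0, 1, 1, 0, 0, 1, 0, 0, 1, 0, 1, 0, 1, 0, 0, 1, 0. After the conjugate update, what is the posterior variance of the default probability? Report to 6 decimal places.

The Beta prior is conjugate to a Binomial/Bernoulli likelihood; the update adds successes to α and failures to β.
Posterior: Beta(α+k, β+n−k) = Beta(6.0+19, 9.0+32) = Beta(25.0, 41.0).
Var = αβ/((α+β)²(α+β+1)) = 25.0·41.0/(66.0²·67.0) = 0.003512.

0.003512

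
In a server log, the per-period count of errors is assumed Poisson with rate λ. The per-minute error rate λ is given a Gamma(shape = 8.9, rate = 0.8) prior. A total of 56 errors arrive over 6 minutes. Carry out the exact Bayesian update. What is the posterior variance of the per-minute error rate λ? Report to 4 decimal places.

With a Gamma(shape α, rate β) prior, the Poisson likelihood is conjugate: the posterior is Gamma(α + ΣXᵢ, β + n).
Posterior: Gamma(α+S, β+n) = Gamma(8.9+56, 0.8+6) = Gamma(64.9, 6.8).
Var = α/β² = 64.9/6.8² = 1.4035.

1.4035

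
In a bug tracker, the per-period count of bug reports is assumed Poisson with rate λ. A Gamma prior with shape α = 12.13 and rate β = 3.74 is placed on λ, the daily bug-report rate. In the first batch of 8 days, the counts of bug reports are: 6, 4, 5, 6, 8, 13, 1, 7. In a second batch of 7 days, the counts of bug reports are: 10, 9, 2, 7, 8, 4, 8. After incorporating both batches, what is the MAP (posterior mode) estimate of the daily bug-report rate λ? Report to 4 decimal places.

With a Gamma(shape α, rate β) prior, the Poisson likelihood is conjugate: the posterior is Gamma(α + ΣXᵢ, β + n).
Batch 1: sum of counts S = 50 over n = 8 days.
After batch 1: Gamma(α+S, β+n) = Gamma(12.13+50, 3.74+8) = Gamma(62.13, 11.74).
Batch 2: sum of counts S = 48 over n = 7 days.
After batch 2: Gamma(α+S, β+n) = Gamma(62.13+48, 11.74+7) = Gamma(110.13, 18.74).
Mode of Gamma(α,β) for α≥1 is (α−1)/β = 109.13/18.74 = 5.8234.

5.8234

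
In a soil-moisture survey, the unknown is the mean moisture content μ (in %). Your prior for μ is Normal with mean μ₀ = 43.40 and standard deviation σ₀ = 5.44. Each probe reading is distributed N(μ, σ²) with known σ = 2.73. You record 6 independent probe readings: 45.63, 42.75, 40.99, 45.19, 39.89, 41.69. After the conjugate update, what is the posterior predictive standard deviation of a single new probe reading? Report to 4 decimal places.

2.9402

For Normal data with known variance σ², a Normal(μ₀, σ₀²) prior on μ is conjugate. Posterior precision = 1/σ₀² + n/σ²; posterior mean is the precision-weighted average of μ₀ and x̄.
σ₀² = 5.44² = 29.5936, σ² = 2.73² = 7.4529; σ² + n·σ₀² = 7.4529 + 6·29.5936 = 185.0145.
Posterior precision = 1/σ₀² + n/σ² = 1/29.5936 + 6/7.4529 = (σ² + n·σ₀²)/(σ₀²σ²) = 185.0145/(29.5936·7.4529); posterior variance σₙ² = σ₀²σ²/(σ² + n·σ₀²) = 29.5936·7.4529/185.0145 = 1.192113.
Predictive variance for one new observation = σₙ² + σ² = 29.5936·7.4529/185.0145 + 7.4529 = σ²·(σ₀² + 185.0145)/185.0145 = 7.4529·214.6081/185.0145 = 8.645013; SD = √(7.4529·214.6081/185.0145) = 2.9402.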